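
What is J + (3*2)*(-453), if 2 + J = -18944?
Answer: -21664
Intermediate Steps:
J = -18946 (J = -2 - 18944 = -18946)
J + (3*2)*(-453) = -18946 + (3*2)*(-453) = -18946 + 6*(-453) = -18946 - 2718 = -21664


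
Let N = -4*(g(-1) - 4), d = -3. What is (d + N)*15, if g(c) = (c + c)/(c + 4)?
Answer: 235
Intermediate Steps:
g(c) = 2*c/(4 + c) (g(c) = (2*c)/(4 + c) = 2*c/(4 + c))
N = 56/3 (N = -4*(2*(-1)/(4 - 1) - 4) = -4*(2*(-1)/3 - 4) = -4*(2*(-1)*(⅓) - 4) = -4*(-⅔ - 4) = -4*(-14/3) = 56/3 ≈ 18.667)
(d + N)*15 = (-3 + 56/3)*15 = (47/3)*15 = 235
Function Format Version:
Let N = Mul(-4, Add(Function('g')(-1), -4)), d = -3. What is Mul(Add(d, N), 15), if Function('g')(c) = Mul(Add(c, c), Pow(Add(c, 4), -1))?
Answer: 235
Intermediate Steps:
Function('g')(c) = Mul(2, c, Pow(Add(4, c), -1)) (Function('g')(c) = Mul(Mul(2, c), Pow(Add(4, c), -1)) = Mul(2, c, Pow(Add(4, c), -1)))
N = Rational(56, 3) (N = Mul(-4, Add(Mul(2, -1, Pow(Add(4, -1), -1)), -4)) = Mul(-4, Add(Mul(2, -1, Pow(3, -1)), -4)) = Mul(-4, Add(Mul(2, -1, Rational(1, 3)), -4)) = Mul(-4, Add(Rational(-2, 3), -4)) = Mul(-4, Rational(-14, 3)) = Rational(56, 3) ≈ 18.667)
Mul(Add(d, N), 15) = Mul(Add(-3, Rational(56, 3)), 15) = Mul(Rational(47, 3), 15) = 235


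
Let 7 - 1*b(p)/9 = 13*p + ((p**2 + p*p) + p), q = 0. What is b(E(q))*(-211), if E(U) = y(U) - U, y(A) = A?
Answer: -13293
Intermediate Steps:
E(U) = 0 (E(U) = U - U = 0)
b(p) = 63 - 126*p - 18*p**2 (b(p) = 63 - 9*(13*p + ((p**2 + p*p) + p)) = 63 - 9*(13*p + ((p**2 + p**2) + p)) = 63 - 9*(13*p + (2*p**2 + p)) = 63 - 9*(13*p + (p + 2*p**2)) = 63 - 9*(2*p**2 + 14*p) = 63 + (-126*p - 18*p**2) = 63 - 126*p - 18*p**2)
b(E(q))*(-211) = (63 - 126*0 - 18*0**2)*(-211) = (63 + 0 - 18*0)*(-211) = (63 + 0 + 0)*(-211) = 63*(-211) = -13293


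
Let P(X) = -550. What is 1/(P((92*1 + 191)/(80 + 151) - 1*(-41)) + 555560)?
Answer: 1/555010 ≈ 1.8018e-6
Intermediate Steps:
1/(P((92*1 + 191)/(80 + 151) - 1*(-41)) + 555560) = 1/(-550 + 555560) = 1/555010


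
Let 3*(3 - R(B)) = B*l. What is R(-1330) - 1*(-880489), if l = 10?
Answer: 2654776/3 ≈ 8.8493e+5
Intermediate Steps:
R(B) = 3 - 10*B/3 (R(B) = 3 - B*10/3 = 3 - 10*B/3)
R(-1330) - 1*(-880489) = (3 - 10/3*(-1330)) - 1*(-880489) = (3 + 13300/3) + 880489 = 13309/3 + 880489 = 2654776/3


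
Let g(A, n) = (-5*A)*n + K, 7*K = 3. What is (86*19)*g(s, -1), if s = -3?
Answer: -166668/7 ≈ -23810.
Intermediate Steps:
K = 3/7 (K = (⅐)*3 = 3/7 ≈ 0.42857)
g(A, n) = 3/7 - 5*A*n (g(A, n) = (-5*A)*n + 3/7 = -5*A*n + 3/7 = 3/7 - 5*A*n)
(86*19)*g(s, -1) = (86*19)*(3/7 - 5*(-3)*(-1)) = 1634*(3/7 - 15) = 1634*(-102/7) = -166668/7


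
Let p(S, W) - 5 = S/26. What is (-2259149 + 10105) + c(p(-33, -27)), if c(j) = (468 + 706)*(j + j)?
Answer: -29123694/13 ≈ -2.2403e+6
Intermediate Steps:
p(S, W) = 5 + S/26
c(j) = 2348*j (c(j) = 1174*(2*j) = 2348*j)
(-2259149 + 10105) + c(p(-33, -27)) = (-2259149 + 10105) + 2348*(5 + (1/26)*(-33)) = -2249044 + 2348*(5 - 33/26) = -2249044 + 2348*(97/26) = -2249044 + 113878/13 = -29123694/13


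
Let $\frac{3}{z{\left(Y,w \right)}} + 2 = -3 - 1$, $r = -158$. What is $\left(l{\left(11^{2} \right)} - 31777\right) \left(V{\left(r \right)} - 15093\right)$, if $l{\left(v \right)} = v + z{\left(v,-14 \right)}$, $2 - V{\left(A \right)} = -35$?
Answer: $476620264$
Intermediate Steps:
$V{\left(A \right)} = 37$ ($V{\left(A \right)} = 2 - -35 = 2 + 35 = 37$)
$z{\left(Y,w \right)} = - \frac{1}{2}$ ($z{\left(Y,w \right)} = \frac{3}{-2 - 4} = \frac{3}{-6} = 3 \left(- \frac{1}{6}\right) = - \frac{1}{2}$)
$l{\left(v \right)} = - \frac{1}{2} + v$ ($l{\left(v \right)} = v - \frac{1}{2} = - \frac{1}{2} + v$)
$\left(l{\left(11^{2} \right)} - 31777\right) \left(V{\left(r \right)} - 15093\right) = \left(\left(- \frac{1}{2} + 11^{2}\right) - 31777\right) \left(37 - 15093\right) = \left(\left(- \frac{1}{2} + 121\right) - 31777\right) \left(-15056\right) = \left(\frac{241}{2} - 31777\right) \left(-15056\right) = \left(- \frac{63313}{2}\right) \left(-15056\right) = 476620264$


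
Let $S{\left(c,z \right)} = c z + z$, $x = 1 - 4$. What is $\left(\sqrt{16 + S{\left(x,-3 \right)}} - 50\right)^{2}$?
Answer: $\left(50 - \sqrt{22}\right)^{2} \approx 2053.0$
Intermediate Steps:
$x = -3$ ($x = 1 - 4 = -3$)
$S{\left(c,z \right)} = z + c z$
$\left(\sqrt{16 + S{\left(x,-3 \right)}} - 50\right)^{2} = \left(\sqrt{16 - 3 \left(1 - 3\right)} - 50\right)^{2} = \left(\sqrt{16 - -6} - 50\right)^{2} = \left(\sqrt{16 + 6} - 50\right)^{2} = \left(\sqrt{22} - 50\right)^{2} = \left(-50 + \sqrt{22}\right)^{2}$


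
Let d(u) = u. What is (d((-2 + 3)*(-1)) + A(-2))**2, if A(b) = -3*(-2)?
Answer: 25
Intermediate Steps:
A(b) = 6
(d((-2 + 3)*(-1)) + A(-2))**2 = ((-2 + 3)*(-1) + 6)**2 = (1*(-1) + 6)**2 = (-1 + 6)**2 = 5**2 = 25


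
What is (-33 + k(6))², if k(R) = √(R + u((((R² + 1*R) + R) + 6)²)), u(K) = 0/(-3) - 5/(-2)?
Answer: (66 - √34)²/4 ≈ 905.08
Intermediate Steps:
u(K) = 5/2 (u(K) = 0*(-⅓) - 5*(-½) = 0 + 5/2 = 5/2)
k(R) = √(5/2 + R) (k(R) = √(R + 5/2) = √(5/2 + R))
(-33 + k(6))² = (-33 + √(10 + 4*6)/2)² = (-33 + √(10 + 24)/2)² = (-33 + √34/2)²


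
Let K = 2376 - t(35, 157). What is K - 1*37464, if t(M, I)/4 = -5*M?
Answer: -34388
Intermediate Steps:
t(M, I) = -20*M (t(M, I) = 4*(-5*M) = -20*M)
K = 3076 (K = 2376 - (-20)*35 = 2376 - 1*(-700) = 2376 + 700 = 3076)
K - 1*37464 = 3076 - 1*37464 = 3076 - 37464 = -34388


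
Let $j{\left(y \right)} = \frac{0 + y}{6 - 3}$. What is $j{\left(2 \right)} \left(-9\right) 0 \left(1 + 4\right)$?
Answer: $0$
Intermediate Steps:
$j{\left(y \right)} = \frac{y}{3}$
$j{\left(2 \right)} \left(-9\right) 0 \left(1 + 4\right) = \frac{1}{3} \cdot 2 \left(-9\right) 0 \left(1 + 4\right) = \frac{2}{3} \left(-9\right) 0 \cdot 5 = \left(-6\right) 0 = 0$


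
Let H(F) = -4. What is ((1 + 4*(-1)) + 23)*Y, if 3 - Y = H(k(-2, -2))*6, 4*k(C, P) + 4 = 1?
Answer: 540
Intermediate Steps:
k(C, P) = -3/4 (k(C, P) = -1 + (1/4)*1 = -1 + 1/4 = -3/4)
Y = 27 (Y = 3 - (-4)*6 = 3 - 1*(-24) = 3 + 24 = 27)
((1 + 4*(-1)) + 23)*Y = ((1 + 4*(-1)) + 23)*27 = ((1 - 4) + 23)*27 = (-3 + 23)*27 = 20*27 = 540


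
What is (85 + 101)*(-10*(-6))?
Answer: 11160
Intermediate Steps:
(85 + 101)*(-10*(-6)) = 186*60 = 11160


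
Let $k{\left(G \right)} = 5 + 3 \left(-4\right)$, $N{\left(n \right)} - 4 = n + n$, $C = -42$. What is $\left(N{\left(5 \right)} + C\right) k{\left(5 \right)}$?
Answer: $196$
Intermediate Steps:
$N{\left(n \right)} = 4 + 2 n$ ($N{\left(n \right)} = 4 + \left(n + n\right) = 4 + 2 n$)
$k{\left(G \right)} = -7$ ($k{\left(G \right)} = 5 - 12 = -7$)
$\left(N{\left(5 \right)} + C\right) k{\left(5 \right)} = \left(\left(4 + 2 \cdot 5\right) - 42\right) \left(-7\right) = \left(\left(4 + 10\right) - 42\right) \left(-7\right) = \left(14 - 42\right) \left(-7\right) = \left(-28\right) \left(-7\right) = 196$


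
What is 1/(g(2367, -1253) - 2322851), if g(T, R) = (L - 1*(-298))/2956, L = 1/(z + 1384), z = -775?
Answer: -1800204/4181605480121 ≈ -4.3051e-7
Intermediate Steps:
L = 1/609 (L = 1/(-775 + 1384) = 1/609 ≈ 0.0016420)
g(T, R) = 181483/1800204 (g(T, R) = (1/609 - 1*(-298))/2956 = (1/609 + 298)*(1/2956) = (181483/609)*(1/2956) = 181483/1800204)
1/(g(2367, -1253) - 2322851) = 1/(181483/1800204 - 2322851) = 1/(-4181605480121/1800204) = -1800204/4181605480121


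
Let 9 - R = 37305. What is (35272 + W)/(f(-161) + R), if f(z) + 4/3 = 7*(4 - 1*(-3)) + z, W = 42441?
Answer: -233139/112228 ≈ -2.0774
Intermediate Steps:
R = -37296 (R = 9 - 1*37305 = 9 - 37305 = -37296)
f(z) = 143/3 + z (f(z) = -4/3 + (7*(4 - 1*(-3)) + z) = -4/3 + (7*(4 + 3) + z) = -4/3 + (7*7 + z) = -4/3 + (49 + z) = 143/3 + z)
(35272 + W)/(f(-161) + R) = (35272 + 42441)/((143/3 - 161) - 37296) = 77713/(-340/3 - 37296) = 77713/(-112228/3) = 77713*(-3/112228) = -233139/112228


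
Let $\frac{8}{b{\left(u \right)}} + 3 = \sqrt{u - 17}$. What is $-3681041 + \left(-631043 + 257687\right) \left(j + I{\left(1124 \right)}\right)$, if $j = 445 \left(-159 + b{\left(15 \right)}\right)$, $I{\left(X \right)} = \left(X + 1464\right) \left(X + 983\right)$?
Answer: $- \frac{22100136174847}{11} + \frac{1329147360 i \sqrt{2}}{11} \approx -2.0091 \cdot 10^{12} + 1.7088 \cdot 10^{8} i$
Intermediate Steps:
$I{\left(X \right)} = \left(983 + X\right) \left(1464 + X\right)$ ($I{\left(X \right)} = \left(1464 + X\right) \left(983 + X\right) = \left(983 + X\right) \left(1464 + X\right)$)
$b{\left(u \right)} = \frac{8}{-3 + \sqrt{-17 + u}}$ ($b{\left(u \right)} = \frac{8}{-3 + \sqrt{u - 17}} = \frac{8}{-3 + \sqrt{-17 + u}}$)
$j = -70755 + \frac{3560}{-3 + i \sqrt{2}}$ ($j = 445 \left(-159 + \frac{8}{-3 + \sqrt{-17 + 15}}\right) = 445 \left(-159 + \frac{8}{-3 + \sqrt{-2}}\right) = 445 \left(-159 + \frac{8}{-3 + i \sqrt{2}}\right) = -70755 + \frac{3560}{-3 + i \sqrt{2}} \approx -71726.0 - 457.69 i$)
$-3681041 + \left(-631043 + 257687\right) \left(j + I{\left(1124 \right)}\right) = -3681041 + \left(-631043 + 257687\right) \left(\left(- \frac{788985}{11} - \frac{3560 i \sqrt{2}}{11}\right) + \left(1439112 + 1124^{2} + 2447 \cdot 1124\right)\right) = -3681041 - 373356 \left(\left(- \frac{788985}{11} - \frac{3560 i \sqrt{2}}{11}\right) + \left(1439112 + 1263376 + 2750428\right)\right) = -3681041 - 373356 \left(\left(- \frac{788985}{11} - \frac{3560 i \sqrt{2}}{11}\right) + 5452916\right) = -3681041 - 373356 \left(\frac{59193091}{11} - \frac{3560 i \sqrt{2}}{11}\right) = -3681041 - \left(\frac{22100095683396}{11} - \frac{1329147360 i \sqrt{2}}{11}\right) = - \frac{22100136174847}{11} + \frac{1329147360 i \sqrt{2}}{11}$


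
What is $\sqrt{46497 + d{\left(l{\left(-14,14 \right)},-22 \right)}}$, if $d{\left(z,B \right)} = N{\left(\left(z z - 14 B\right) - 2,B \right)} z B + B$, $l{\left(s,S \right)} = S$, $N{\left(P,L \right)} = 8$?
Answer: $\sqrt{44011} \approx 209.79$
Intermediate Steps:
$d{\left(z,B \right)} = B + 8 B z$ ($d{\left(z,B \right)} = 8 z B + B = 8 B z + B = B + 8 B z$)
$\sqrt{46497 + d{\left(l{\left(-14,14 \right)},-22 \right)}} = \sqrt{46497 - 22 \left(1 + 8 \cdot 14\right)} = \sqrt{46497 - 22 \left(1 + 112\right)} = \sqrt{46497 - 2486} = \sqrt{44011}$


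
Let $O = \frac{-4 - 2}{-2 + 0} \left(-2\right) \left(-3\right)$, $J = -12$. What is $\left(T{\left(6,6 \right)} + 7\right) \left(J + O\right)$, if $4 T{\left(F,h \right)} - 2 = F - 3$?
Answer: $\frac{99}{2} \approx 49.5$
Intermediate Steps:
$T{\left(F,h \right)} = - \frac{1}{4} + \frac{F}{4}$ ($T{\left(F,h \right)} = \frac{1}{2} + \frac{F - 3}{4} = \frac{1}{2} + \frac{-3 + F}{4} = \frac{1}{2} + \left(- \frac{3}{4} + \frac{F}{4}\right) = - \frac{1}{4} + \frac{F}{4}$)
$O = 18$ ($O = - \frac{6}{-2} \left(-2\right) \left(-3\right) = \left(-6\right) \left(- \frac{1}{2}\right) \left(-2\right) \left(-3\right) = 3 \left(-2\right) \left(-3\right) = \left(-6\right) \left(-3\right) = 18$)
$\left(T{\left(6,6 \right)} + 7\right) \left(J + O\right) = \left(\left(- \frac{1}{4} + \frac{1}{4} \cdot 6\right) + 7\right) \left(-12 + 18\right) = \left(\left(- \frac{1}{4} + \frac{3}{2}\right) + 7\right) 6 = \left(\frac{5}{4} + 7\right) 6 = \frac{33}{4} \cdot 6 = \frac{99}{2}$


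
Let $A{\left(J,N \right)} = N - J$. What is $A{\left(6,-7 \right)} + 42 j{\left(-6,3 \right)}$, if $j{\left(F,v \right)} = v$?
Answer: $113$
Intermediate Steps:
$A{\left(6,-7 \right)} + 42 j{\left(-6,3 \right)} = \left(-7 - 6\right) + 42 \cdot 3 = \left(-7 - 6\right) + 126 = -13 + 126 = 113$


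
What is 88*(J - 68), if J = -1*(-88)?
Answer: 1760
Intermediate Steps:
J = 88
88*(J - 68) = 88*(88 - 68) = 88*20 = 1760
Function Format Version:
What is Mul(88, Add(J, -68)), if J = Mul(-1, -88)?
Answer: 1760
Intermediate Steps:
J = 88
Mul(88, Add(J, -68)) = Mul(88, Add(88, -68)) = Mul(88, 20) = 1760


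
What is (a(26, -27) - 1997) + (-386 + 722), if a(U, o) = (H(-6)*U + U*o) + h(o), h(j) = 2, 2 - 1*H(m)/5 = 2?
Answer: -2361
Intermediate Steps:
H(m) = 0 (H(m) = 10 - 5*2 = 10 - 10 = 0)
a(U, o) = 2 + U*o (a(U, o) = (0*U + U*o) + 2 = (0 + U*o) + 2 = U*o + 2 = 2 + U*o)
(a(26, -27) - 1997) + (-386 + 722) = ((2 + 26*(-27)) - 1997) + (-386 + 722) = ((2 - 702) - 1997) + 336 = (-700 - 1997) + 336 = -2697 + 336 = -2361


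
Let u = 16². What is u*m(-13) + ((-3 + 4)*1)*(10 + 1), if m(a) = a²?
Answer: 43275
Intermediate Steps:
u = 256
u*m(-13) + ((-3 + 4)*1)*(10 + 1) = 256*(-13)² + ((-3 + 4)*1)*(10 + 1) = 256*169 + (1*1)*11 = 43264 + 1*11 = 43264 + 11 = 43275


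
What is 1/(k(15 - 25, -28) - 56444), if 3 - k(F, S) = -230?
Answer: -1/56211 ≈ -1.7790e-5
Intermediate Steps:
k(F, S) = 233 (k(F, S) = 3 - 1*(-230) = 3 + 230 = 233)
1/(k(15 - 25, -28) - 56444) = 1/(233 - 56444) = 1/(-56211) = -1/56211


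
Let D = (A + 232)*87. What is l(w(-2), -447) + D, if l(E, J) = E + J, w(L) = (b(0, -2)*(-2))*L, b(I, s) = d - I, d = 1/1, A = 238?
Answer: 40447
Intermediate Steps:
D = 40890 (D = (238 + 232)*87 = 470*87 = 40890)
d = 1
b(I, s) = 1 - I
w(L) = -2*L (w(L) = ((1 - 1*0)*(-2))*L = ((1 + 0)*(-2))*L = (1*(-2))*L = -2*L)
l(w(-2), -447) + D = (-2*(-2) - 447) + 40890 = (4 - 447) + 40890 = -443 + 40890 = 40447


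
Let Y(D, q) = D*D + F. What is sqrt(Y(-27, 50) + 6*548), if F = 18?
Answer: sqrt(4035) ≈ 63.522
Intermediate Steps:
Y(D, q) = 18 + D**2 (Y(D, q) = D*D + 18 = D**2 + 18 = 18 + D**2)
sqrt(Y(-27, 50) + 6*548) = sqrt((18 + (-27)**2) + 6*548) = sqrt((18 + 729) + 3288) = sqrt(747 + 3288) = sqrt(4035)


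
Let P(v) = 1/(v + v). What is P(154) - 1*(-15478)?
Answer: 4767225/308 ≈ 15478.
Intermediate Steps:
P(v) = 1/(2*v)
P(154) - 1*(-15478) = (1/2)/154 - 1*(-15478) = (1/2)*(1/154) + 15478 = 1/308 + 15478 = 4767225/308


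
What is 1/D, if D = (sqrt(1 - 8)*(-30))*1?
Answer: I*sqrt(7)/210 ≈ 0.012599*I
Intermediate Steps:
D = -30*I*sqrt(7) (D = (sqrt(-7)*(-30))*1 = ((I*sqrt(7))*(-30))*1 = -30*I*sqrt(7)*1 = -30*I*sqrt(7) ≈ -79.373*I)
1/D = 1/(-30*I*sqrt(7)) = I*sqrt(7)/210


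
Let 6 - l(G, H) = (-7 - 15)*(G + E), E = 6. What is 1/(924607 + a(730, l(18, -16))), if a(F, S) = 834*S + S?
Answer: 1/1370497 ≈ 7.2966e-7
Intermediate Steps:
l(G, H) = 138 + 22*G (l(G, H) = 6 - (-7 - 15)*(G + 6) = 6 - (-22)*(6 + G) = 6 - (-132 - 22*G) = 6 + (132 + 22*G) = 138 + 22*G)
a(F, S) = 835*S
1/(924607 + a(730, l(18, -16))) = 1/(924607 + 835*(138 + 22*18)) = 1/(924607 + 835*(138 + 396)) = 1/(924607 + 835*534) = 1/(924607 + 445890) = 1/1370497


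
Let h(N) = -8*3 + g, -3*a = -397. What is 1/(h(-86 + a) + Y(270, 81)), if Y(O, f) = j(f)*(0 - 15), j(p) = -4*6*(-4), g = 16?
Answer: -1/1448 ≈ -0.00069061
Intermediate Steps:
a = 397/3 (a = -⅓*(-397) = 397/3 ≈ 132.33)
j(p) = 96 (j(p) = -24*(-4) = 96)
h(N) = -8 (h(N) = -8*3 + 16 = -24 + 16 = -8)
Y(O, f) = -1440 (Y(O, f) = 96*(0 - 15) = 96*(-15) = -1440)
1/(h(-86 + a) + Y(270, 81)) = 1/(-8 - 1440) = 1/(-1448) = -1/1448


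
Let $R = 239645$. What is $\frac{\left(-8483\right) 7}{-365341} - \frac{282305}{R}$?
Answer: $- \frac{17781446252}{17510428789} \approx -1.0155$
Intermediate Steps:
$\frac{\left(-8483\right) 7}{-365341} - \frac{282305}{R} = \frac{\left(-8483\right) 7}{-365341} - \frac{282305}{239645} = \left(-59381\right) \left(- \frac{1}{365341}\right) - \frac{56461}{47929} = \frac{59381}{365341} - \frac{56461}{47929} = - \frac{17781446252}{17510428789}$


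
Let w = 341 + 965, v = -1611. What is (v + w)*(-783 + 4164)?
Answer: -1031205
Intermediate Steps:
w = 1306
(v + w)*(-783 + 4164) = (-1611 + 1306)*(-783 + 4164) = -305*3381 = -1031205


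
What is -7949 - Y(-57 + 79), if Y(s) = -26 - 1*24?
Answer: -7899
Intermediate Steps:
Y(s) = -50 (Y(s) = -26 - 24 = -50)
-7949 - Y(-57 + 79) = -7949 - 1*(-50) = -7949 + 50 = -7899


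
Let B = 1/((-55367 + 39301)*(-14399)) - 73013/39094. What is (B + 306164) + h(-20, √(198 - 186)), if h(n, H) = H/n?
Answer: 62928734840360084/205540555759 - √3/10 ≈ 3.0616e+5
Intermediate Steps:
B = -383873038392/205540555759 (B = -1/14399/(-16066) - 73013*1/39094 = -1/16066*(-1/14399) - 73013/39094 = 1/231334334 - 73013/39094 = -383873038392/205540555759 ≈ -1.8676)
(B + 306164) + h(-20, √(198 - 186)) = (-383873038392/205540555759 + 306164) + √(198 - 186)/(-20) = 62928734840360084/205540555759 + √12*(-1/20) = 62928734840360084/205540555759 + (2*√3)*(-1/20) = 62928734840360084/205540555759 - √3/10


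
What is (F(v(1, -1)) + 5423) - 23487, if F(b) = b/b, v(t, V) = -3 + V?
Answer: -18063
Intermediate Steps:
F(b) = 1
(F(v(1, -1)) + 5423) - 23487 = (1 + 5423) - 23487 = 5424 - 23487 = -18063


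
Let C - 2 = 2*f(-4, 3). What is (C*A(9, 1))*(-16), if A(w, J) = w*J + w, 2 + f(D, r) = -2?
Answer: 1728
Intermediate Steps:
f(D, r) = -4 (f(D, r) = -2 - 2 = -4)
A(w, J) = w + J*w (A(w, J) = J*w + w = w + J*w)
C = -6 (C = 2 + 2*(-4) = 2 - 8 = -6)
(C*A(9, 1))*(-16) = -54*(1 + 1)*(-16) = -54*2*(-16) = -6*18*(-16) = -108*(-16) = 1728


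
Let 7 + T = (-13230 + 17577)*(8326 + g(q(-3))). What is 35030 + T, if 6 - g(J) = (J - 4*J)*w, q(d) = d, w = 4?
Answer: 36097735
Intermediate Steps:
g(J) = 6 + 12*J (g(J) = 6 - (J - 4*J)*4 = 6 - (-3*J)*4 = 6 - (-12)*J = 6 + 12*J)
T = 36062705 (T = -7 + (-13230 + 17577)*(8326 + (6 + 12*(-3))) = -7 + 4347*(8326 + (6 - 36)) = -7 + 4347*(8326 - 30) = -7 + 4347*8296 = -7 + 36062712 = 36062705)
35030 + T = 35030 + 36062705 = 36097735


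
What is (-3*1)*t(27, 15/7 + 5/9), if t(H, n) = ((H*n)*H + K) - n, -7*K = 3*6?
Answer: -123598/21 ≈ -5885.6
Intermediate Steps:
K = -18/7 (K = -3*6/7 = -⅐*18 = -18/7 ≈ -2.5714)
t(H, n) = -18/7 - n + n*H² (t(H, n) = ((H*n)*H - 18/7) - n = (n*H² - 18/7) - n = (-18/7 + n*H²) - n = -18/7 - n + n*H²)
(-3*1)*t(27, 15/7 + 5/9) = (-3*1)*(-18/7 - (15/7 + 5/9) + (15/7 + 5/9)*27²) = -3*(-18/7 - (15*(⅐) + 5*(⅑)) + (15*(⅐) + 5*(⅑))*729) = -3*(-18/7 - (15/7 + 5/9) + (15/7 + 5/9)*729) = -3*(-18/7 - 1*170/63 + (170/63)*729) = -3*(-18/7 - 170/63 + 13770/7) = -3*123598/63 = -123598/21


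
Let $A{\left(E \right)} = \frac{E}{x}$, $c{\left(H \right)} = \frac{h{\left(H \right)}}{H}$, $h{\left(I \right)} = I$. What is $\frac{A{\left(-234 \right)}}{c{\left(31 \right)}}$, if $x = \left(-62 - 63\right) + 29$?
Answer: $\frac{39}{16} \approx 2.4375$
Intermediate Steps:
$x = -96$ ($x = -125 + 29 = -96$)
$c{\left(H \right)} = 1$ ($c{\left(H \right)} = \frac{H}{H} = 1$)
$A{\left(E \right)} = - \frac{E}{96}$ ($A{\left(E \right)} = \frac{E}{-96} = E \left(- \frac{1}{96}\right) = - \frac{E}{96}$)
$\frac{A{\left(-234 \right)}}{c{\left(31 \right)}} = \frac{\left(- \frac{1}{96}\right) \left(-234\right)}{1} = \frac{39}{16} \cdot 1 = \frac{39}{16}$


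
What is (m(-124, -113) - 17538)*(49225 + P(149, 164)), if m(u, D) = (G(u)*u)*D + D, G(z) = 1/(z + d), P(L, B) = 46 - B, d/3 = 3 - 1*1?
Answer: -51484515405/59 ≈ -8.7262e+8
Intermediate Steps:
d = 6 (d = 3*(3 - 1*1) = 3*(3 - 1) = 3*2 = 6)
G(z) = 1/(6 + z) (G(z) = 1/(z + 6) = 1/(6 + z))
m(u, D) = D + D*u/(6 + u) (m(u, D) = (u/(6 + u))*D + D = D*u/(6 + u) + D = D + D*u/(6 + u))
(m(-124, -113) - 17538)*(49225 + P(149, 164)) = (2*(-113)*(3 - 124)/(6 - 124) - 17538)*(49225 + (46 - 1*164)) = (2*(-113)*(-121)/(-118) - 17538)*(49225 + (46 - 164)) = (2*(-113)*(-1/118)*(-121) - 17538)*(49225 - 118) = (-13673/59 - 17538)*49107 = -1048415/59*49107 = -51484515405/59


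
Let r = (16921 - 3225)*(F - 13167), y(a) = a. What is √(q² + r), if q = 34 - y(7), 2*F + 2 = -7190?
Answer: I*√229585319 ≈ 15152.0*I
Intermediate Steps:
F = -3596 (F = -1 + (½)*(-7190) = -1 - 3595 = -3596)
q = 27 (q = 34 - 1*7 = 34 - 7 = 27)
r = -229586048 (r = (16921 - 3225)*(-3596 - 13167) = 13696*(-16763) = -229586048)
√(q² + r) = √(27² - 229586048) = √(729 - 229586048) = √(-229585319) = I*√229585319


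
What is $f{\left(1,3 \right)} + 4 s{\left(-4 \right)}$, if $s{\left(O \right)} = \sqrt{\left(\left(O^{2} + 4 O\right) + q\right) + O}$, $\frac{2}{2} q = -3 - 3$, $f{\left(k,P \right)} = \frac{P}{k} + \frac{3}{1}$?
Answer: $6 + 4 i \sqrt{10} \approx 6.0 + 12.649 i$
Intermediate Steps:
$f{\left(k,P \right)} = 3 + \frac{P}{k}$ ($f{\left(k,P \right)} = \frac{P}{k} + 3 \cdot 1 = \frac{P}{k} + 3 = 3 + \frac{P}{k}$)
$q = -6$ ($q = -3 - 3 = -6$)
$s{\left(O \right)} = \sqrt{-6 + O^{2} + 5 O}$ ($s{\left(O \right)} = \sqrt{\left(\left(O^{2} + 4 O\right) - 6\right) + O} = \sqrt{\left(-6 + O^{2} + 4 O\right) + O} = \sqrt{-6 + O^{2} + 5 O}$)
$f{\left(1,3 \right)} + 4 s{\left(-4 \right)} = \left(3 + \frac{3}{1}\right) + 4 \sqrt{-6 + \left(-4\right)^{2} + 5 \left(-4\right)} = \left(3 + 3 \cdot 1\right) + 4 \sqrt{-6 + 16 - 20} = \left(3 + 3\right) + 4 \sqrt{-10} = 6 + 4 i \sqrt{10}$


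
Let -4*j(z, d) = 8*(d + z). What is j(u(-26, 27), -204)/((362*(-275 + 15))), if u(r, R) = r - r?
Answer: -51/11765 ≈ -0.0043349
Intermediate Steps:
u(r, R) = 0
j(z, d) = -2*d - 2*z (j(z, d) = -2*(d + z) = -(8*d + 8*z)/4 = -2*d - 2*z)
j(u(-26, 27), -204)/((362*(-275 + 15))) = (-2*(-204) - 2*0)/((362*(-275 + 15))) = (408 + 0)/((362*(-260))) = 408/(-94120) = 408*(-1/94120) = -51/11765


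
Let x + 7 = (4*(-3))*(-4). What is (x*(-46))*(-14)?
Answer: 26404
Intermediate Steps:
x = 41 (x = -7 + (4*(-3))*(-4) = -7 - 12*(-4) = -7 + 48 = 41)
(x*(-46))*(-14) = (41*(-46))*(-14) = -1886*(-14) = 26404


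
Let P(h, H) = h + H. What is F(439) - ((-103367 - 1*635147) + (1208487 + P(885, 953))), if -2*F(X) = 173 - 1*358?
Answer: -943437/2 ≈ -4.7172e+5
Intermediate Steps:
P(h, H) = H + h
F(X) = 185/2 (F(X) = -(173 - 1*358)/2 = -(173 - 358)/2 = -1/2*(-185) = 185/2)
F(439) - ((-103367 - 1*635147) + (1208487 + P(885, 953))) = 185/2 - ((-103367 - 1*635147) + (1208487 + (953 + 885))) = 185/2 - ((-103367 - 635147) + (1208487 + 1838)) = 185/2 - (-738514 + 1210325) = 185/2 - 1*471811 = 185/2 - 471811 = -943437/2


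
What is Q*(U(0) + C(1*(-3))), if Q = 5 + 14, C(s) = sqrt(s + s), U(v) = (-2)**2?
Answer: 76 + 19*I*sqrt(6) ≈ 76.0 + 46.54*I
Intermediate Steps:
U(v) = 4
C(s) = sqrt(2)*sqrt(s) (C(s) = sqrt(2*s) = sqrt(2)*sqrt(s))
Q = 19
Q*(U(0) + C(1*(-3))) = 19*(4 + sqrt(2)*sqrt(1*(-3))) = 19*(4 + sqrt(2)*sqrt(-3)) = 19*(4 + sqrt(2)*(I*sqrt(3))) = 19*(4 + I*sqrt(6)) = 76 + 19*I*sqrt(6)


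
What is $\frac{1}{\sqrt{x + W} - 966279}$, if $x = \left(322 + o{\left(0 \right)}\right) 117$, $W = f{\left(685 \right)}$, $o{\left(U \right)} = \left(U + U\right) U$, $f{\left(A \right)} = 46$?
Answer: $- \frac{966279}{933695068121} - \frac{2 \sqrt{9430}}{933695068121} \approx -1.0351 \cdot 10^{-6}$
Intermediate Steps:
$o{\left(U \right)} = 2 U^{2}$ ($o{\left(U \right)} = 2 U U = 2 U^{2}$)
$W = 46$
$x = 37674$ ($x = \left(322 + 2 \cdot 0^{2}\right) 117 = \left(322 + 2 \cdot 0\right) 117 = \left(322 + 0\right) 117 = 322 \cdot 117 = 37674$)
$\frac{1}{\sqrt{x + W} - 966279} = \frac{1}{\sqrt{37674 + 46} - 966279} = \frac{1}{\sqrt{37720} - 966279} = \frac{1}{2 \sqrt{9430} - 966279} = \frac{1}{-966279 + 2 \sqrt{9430}}$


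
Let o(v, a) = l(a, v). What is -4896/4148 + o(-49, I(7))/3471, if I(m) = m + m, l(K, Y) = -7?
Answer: -250339/211731 ≈ -1.1823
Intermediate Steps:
I(m) = 2*m
o(v, a) = -7
-4896/4148 + o(-49, I(7))/3471 = -4896/4148 - 7/3471 = -4896*1/4148 - 7*1/3471 = -72/61 - 7/3471 = -250339/211731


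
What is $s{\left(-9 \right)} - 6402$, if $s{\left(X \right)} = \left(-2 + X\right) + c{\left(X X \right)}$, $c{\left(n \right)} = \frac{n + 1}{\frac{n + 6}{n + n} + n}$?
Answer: $- \frac{28232011}{4403} \approx -6412.0$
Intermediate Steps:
$c{\left(n \right)} = \frac{1 + n}{n + \frac{6 + n}{2 n}}$ ($c{\left(n \right)} = \frac{1 + n}{\frac{6 + n}{2 n} + n} = \frac{1 + n}{n + \frac{6 + n}{2 n}}$)
$s{\left(X \right)} = -2 + X + \frac{2 X^{2} \left(1 + X^{2}\right)}{6 + X^{2} + 2 X^{4}}$ ($s{\left(X \right)} = \left(-2 + X\right) + \frac{2 X X \left(1 + X X\right)}{6 + X X + 2 \left(X X\right)^{2}} = \left(-2 + X\right) + \frac{2 X^{2} \left(1 + X^{2}\right)}{6 + X^{2} + 2 \left(X^{2}\right)^{2}} = \left(-2 + X\right) + \frac{2 X^{2} \left(1 + X^{2}\right)}{6 + X^{2} + 2 X^{4}} = -2 + X + \frac{2 X^{2} \left(1 + X^{2}\right)}{6 + X^{2} + 2 X^{4}}$)
$s{\left(-9 \right)} - 6402 = \frac{-12 + \left(-9\right)^{3} - 2 \left(-9\right)^{4} + 2 \left(-9\right)^{5} + 6 \left(-9\right)}{6 + \left(-9\right)^{2} + 2 \left(-9\right)^{4}} - 6402 = \frac{-12 - 729 - 13122 + 2 \left(-59049\right) - 54}{6 + 81 + 2 \cdot 6561} - 6402 = \frac{-12 - 729 - 13122 - 118098 - 54}{6 + 81 + 13122} - 6402 = \frac{1}{13209} \left(-132015\right) - 6402 = - \frac{44005}{4403} - 6402 = - \frac{28232011}{4403}$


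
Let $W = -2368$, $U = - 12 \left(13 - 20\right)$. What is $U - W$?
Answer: $2452$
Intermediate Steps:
$U = 84$ ($U = \left(-12\right) \left(-7\right) = 84$)
$U - W = 84 - -2368 = 84 + 2368 = 2452$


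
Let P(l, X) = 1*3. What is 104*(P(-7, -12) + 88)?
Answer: 9464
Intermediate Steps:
P(l, X) = 3
104*(P(-7, -12) + 88) = 104*(3 + 88) = 104*91 = 9464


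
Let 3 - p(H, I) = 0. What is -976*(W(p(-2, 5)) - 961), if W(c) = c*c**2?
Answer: 911584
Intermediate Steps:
p(H, I) = 3 (p(H, I) = 3 - 1*0 = 3 + 0 = 3)
W(c) = c**3
-976*(W(p(-2, 5)) - 961) = -976*(3**3 - 961) = -976*(27 - 961) = -976*(-934) = 911584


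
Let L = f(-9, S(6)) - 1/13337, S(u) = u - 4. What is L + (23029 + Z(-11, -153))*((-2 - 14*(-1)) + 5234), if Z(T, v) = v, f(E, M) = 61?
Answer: 1600540787708/13337 ≈ 1.2001e+8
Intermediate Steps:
S(u) = -4 + u
L = 813556/13337 (L = 61 - 1/13337 = 813556/13337 ≈ 61.000)
L + (23029 + Z(-11, -153))*((-2 - 14*(-1)) + 5234) = 813556/13337 + (23029 - 153)*((-2 - 14*(-1)) + 5234) = 813556/13337 + 22876*((-2 + 14) + 5234) = 813556/13337 + 22876*(12 + 5234) = 813556/13337 + 22876*5246 = 813556/13337 + 120007496 = 1600540787708/13337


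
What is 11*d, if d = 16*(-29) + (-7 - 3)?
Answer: -5214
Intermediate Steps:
d = -474 (d = -464 - 10 = -474)
11*d = 11*(-474) = -5214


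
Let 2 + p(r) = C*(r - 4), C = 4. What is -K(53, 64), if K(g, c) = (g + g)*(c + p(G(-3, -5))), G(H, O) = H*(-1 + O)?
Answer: -12508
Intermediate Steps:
p(r) = -18 + 4*r (p(r) = -2 + 4*(r - 4) = -2 + 4*(-4 + r) = -2 + (-16 + 4*r) = -18 + 4*r)
K(g, c) = 2*g*(54 + c) (K(g, c) = (g + g)*(c + (-18 + 4*(-3*(-1 - 5)))) = (2*g)*(c + (-18 + 4*(-3*(-6)))) = (2*g)*(c + (-18 + 4*18)) = (2*g)*(c + (-18 + 72)) = (2*g)*(c + 54) = (2*g)*(54 + c) = 2*g*(54 + c))
-K(53, 64) = -2*53*(54 + 64) = -2*53*118 = -1*12508 = -12508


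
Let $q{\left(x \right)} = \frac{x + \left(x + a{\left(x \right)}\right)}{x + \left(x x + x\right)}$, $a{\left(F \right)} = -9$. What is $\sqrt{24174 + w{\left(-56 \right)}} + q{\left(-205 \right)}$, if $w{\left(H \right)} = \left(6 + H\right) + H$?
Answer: $- \frac{419}{41615} + 2 \sqrt{6017} \approx 155.13$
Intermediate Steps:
$w{\left(H \right)} = 6 + 2 H$
$q{\left(x \right)} = \frac{-9 + 2 x}{x^{2} + 2 x}$ ($q{\left(x \right)} = \frac{x + \left(x - 9\right)}{x + \left(x x + x\right)} = \frac{x + \left(-9 + x\right)}{x + \left(x^{2} + x\right)} = \frac{-9 + 2 x}{x + \left(x + x^{2}\right)} = \frac{-9 + 2 x}{x^{2} + 2 x}$)
$\sqrt{24174 + w{\left(-56 \right)}} + q{\left(-205 \right)} = \sqrt{24174 + \left(6 + 2 \left(-56\right)\right)} + \frac{-9 + 2 \left(-205\right)}{\left(-205\right) \left(2 - 205\right)} = \sqrt{24174 + \left(6 - 112\right)} - \frac{-9 - 410}{205 \left(-203\right)} = \sqrt{24174 - 106} - \left(- \frac{1}{41615}\right) \left(-419\right) = \sqrt{24068} - \frac{419}{41615} = 2 \sqrt{6017} - \frac{419}{41615} = - \frac{419}{41615} + 2 \sqrt{6017}$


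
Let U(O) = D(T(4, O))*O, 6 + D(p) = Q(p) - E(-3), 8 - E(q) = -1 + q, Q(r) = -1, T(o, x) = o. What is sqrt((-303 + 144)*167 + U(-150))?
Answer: I*sqrt(23703) ≈ 153.96*I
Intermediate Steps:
E(q) = 9 - q (E(q) = 8 - (-1 + q) = 8 + (1 - q) = 9 - q)
D(p) = -19 (D(p) = -6 + (-1 - (9 - 1*(-3))) = -6 + (-1 - (9 + 3)) = -6 + (-1 - 1*12) = -6 + (-1 - 12) = -6 - 13 = -19)
U(O) = -19*O
sqrt((-303 + 144)*167 + U(-150)) = sqrt((-303 + 144)*167 - 19*(-150)) = sqrt(-159*167 + 2850) = sqrt(-26553 + 2850) = sqrt(-23703) = I*sqrt(23703)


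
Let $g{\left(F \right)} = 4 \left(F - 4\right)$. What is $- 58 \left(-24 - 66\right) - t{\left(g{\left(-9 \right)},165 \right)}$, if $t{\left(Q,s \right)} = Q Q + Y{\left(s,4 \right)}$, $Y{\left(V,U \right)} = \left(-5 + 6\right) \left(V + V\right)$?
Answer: $2186$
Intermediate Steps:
$g{\left(F \right)} = -16 + 4 F$ ($g{\left(F \right)} = 4 \left(-4 + F\right) = -16 + 4 F$)
$Y{\left(V,U \right)} = 2 V$ ($Y{\left(V,U \right)} = 1 \cdot 2 V = 2 V$)
$t{\left(Q,s \right)} = Q^{2} + 2 s$ ($t{\left(Q,s \right)} = Q Q + 2 s = Q^{2} + 2 s$)
$- 58 \left(-24 - 66\right) - t{\left(g{\left(-9 \right)},165 \right)} = - 58 \left(-24 - 66\right) - \left(\left(-16 + 4 \left(-9\right)\right)^{2} + 2 \cdot 165\right) = \left(-58\right) \left(-90\right) - \left(\left(-16 - 36\right)^{2} + 330\right) = 5220 - \left(\left(-52\right)^{2} + 330\right) = 5220 - \left(2704 + 330\right) = 5220 - 3034 = 2186$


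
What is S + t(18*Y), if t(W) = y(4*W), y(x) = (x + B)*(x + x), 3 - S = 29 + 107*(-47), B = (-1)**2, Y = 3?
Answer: 98747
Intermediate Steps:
B = 1
S = 5003 (S = 3 - (29 + 107*(-47)) = 3 - (29 - 5029) = 3 - 1*(-5000) = 3 + 5000 = 5003)
y(x) = 2*x*(1 + x) (y(x) = (x + 1)*(x + x) = (1 + x)*(2*x) = 2*x*(1 + x))
t(W) = 8*W*(1 + 4*W) (t(W) = 2*(4*W)*(1 + 4*W) = 8*W*(1 + 4*W))
S + t(18*Y) = 5003 + 8*(18*3)*(1 + 4*(18*3)) = 5003 + 8*54*(1 + 4*54) = 5003 + 8*54*(1 + 216) = 5003 + 8*54*217 = 5003 + 93744 = 98747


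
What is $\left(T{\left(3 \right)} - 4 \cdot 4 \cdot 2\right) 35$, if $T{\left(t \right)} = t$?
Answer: $-1015$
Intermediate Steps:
$\left(T{\left(3 \right)} - 4 \cdot 4 \cdot 2\right) 35 = \left(3 - 4 \cdot 4 \cdot 2\right) 35 = \left(3 - 32\right) 35 = \left(-29\right) 35 = -1015$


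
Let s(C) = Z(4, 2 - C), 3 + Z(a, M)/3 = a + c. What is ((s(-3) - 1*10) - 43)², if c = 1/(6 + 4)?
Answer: 247009/100 ≈ 2470.1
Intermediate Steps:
c = ⅒ (c = 1/10 = ⅒ ≈ 0.10000)
Z(a, M) = -87/10 + 3*a (Z(a, M) = -9 + 3*(a + ⅒) = -9 + 3*(⅒ + a) = -9 + (3/10 + 3*a) = -87/10 + 3*a)
s(C) = 33/10 (s(C) = -87/10 + 3*4 = -87/10 + 12 = 33/10)
((s(-3) - 1*10) - 43)² = ((33/10 - 1*10) - 43)² = ((33/10 - 10) - 43)² = (-67/10 - 43)² = (-497/10)² = 247009/100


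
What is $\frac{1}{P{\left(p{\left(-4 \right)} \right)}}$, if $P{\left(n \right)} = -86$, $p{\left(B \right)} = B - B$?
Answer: $- \frac{1}{86} \approx -0.011628$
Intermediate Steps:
$p{\left(B \right)} = 0$
$\frac{1}{P{\left(p{\left(-4 \right)} \right)}} = \frac{1}{-86} = - \frac{1}{86}$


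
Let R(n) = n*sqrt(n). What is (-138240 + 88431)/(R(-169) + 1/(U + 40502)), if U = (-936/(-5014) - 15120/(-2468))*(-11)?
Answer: -4818568251160485264102/18879978795898988553181723757 - 428034985819268366713688440212*I/18879978795898988553181723757 ≈ -2.5522e-7 - 22.671*I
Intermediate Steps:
R(n) = n**(3/2)
U = -107417376/1546819 (U = (-936*(-1/5014) - 15120*(-1/2468))*(-11) = (468/2507 + 3780/617)*(-11) = (9765216/1546819)*(-11) = -107417376/1546819 ≈ -69.444)
(-138240 + 88431)/(R(-169) + 1/(U + 40502)) = (-138240 + 88431)/((-169)**(3/2) + 1/(-107417376/1546819 + 40502)) = -49809/(-2197*I + 1/(62541845762/1546819)) = -49809/(-2197*I + 1546819/62541845762) = -49809*3911482471317797360644*(1546819/62541845762 + 2197*I)/18879978795898988553181723757 = -194827030413868168736316996*(1546819/62541845762 + 2197*I)/18879978795898988553181723757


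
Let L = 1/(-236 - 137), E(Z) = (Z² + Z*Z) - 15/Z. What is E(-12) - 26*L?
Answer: 431665/1492 ≈ 289.32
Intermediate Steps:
E(Z) = -15/Z + 2*Z² (E(Z) = (Z² + Z²) - 15/Z = 2*Z² - 15/Z = -15/Z + 2*Z²)
L = -1/373 (L = 1/(-373) = -1/373 ≈ -0.0026810)
E(-12) - 26*L = (-15 + 2*(-12)³)/(-12) - 26*(-1/373) = -(-15 + 2*(-1728))/12 + 26/373 = -(-15 - 3456)/12 + 26/373 = -1/12*(-3471) + 26/373 = 1157/4 + 26/373 = 431665/1492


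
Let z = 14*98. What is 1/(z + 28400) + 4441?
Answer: 132217453/29772 ≈ 4441.0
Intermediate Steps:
z = 1372
1/(z + 28400) + 4441 = 1/(1372 + 28400) + 4441 = 1/29772 + 4441 = 132217453/29772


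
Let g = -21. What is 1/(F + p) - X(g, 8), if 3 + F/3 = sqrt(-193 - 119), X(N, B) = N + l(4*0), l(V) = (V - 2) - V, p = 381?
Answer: 270649/11766 - I*sqrt(78)/23532 ≈ 23.003 - 0.00037531*I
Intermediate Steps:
l(V) = -2 (l(V) = (-2 + V) - V = -2)
X(N, B) = -2 + N (X(N, B) = N - 2 = -2 + N)
F = -9 + 6*I*sqrt(78) (F = -9 + 3*sqrt(-193 - 119) = -9 + 3*sqrt(-312) = -9 + 3*(2*I*sqrt(78)) = -9 + 6*I*sqrt(78) ≈ -9.0 + 52.991*I)
1/(F + p) - X(g, 8) = 1/((-9 + 6*I*sqrt(78)) + 381) - (-2 - 21) = 1/(372 + 6*I*sqrt(78)) - 1*(-23) = 1/(372 + 6*I*sqrt(78)) + 23 = 23 + 1/(372 + 6*I*sqrt(78))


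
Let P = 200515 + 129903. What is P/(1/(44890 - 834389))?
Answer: -260864680582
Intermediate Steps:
P = 330418
P/(1/(44890 - 834389)) = 330418/(1/(44890 - 834389)) = 330418/(1/(-789499)) = 330418/(-1/789499) = 330418*(-789499) = -260864680582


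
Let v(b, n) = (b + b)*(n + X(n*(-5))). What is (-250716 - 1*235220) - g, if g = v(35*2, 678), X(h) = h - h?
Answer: -580856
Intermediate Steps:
X(h) = 0
v(b, n) = 2*b*n (v(b, n) = (b + b)*(n + 0) = (2*b)*n = 2*b*n)
g = 94920 (g = 2*(35*2)*678 = 2*70*678 = 94920)
(-250716 - 1*235220) - g = (-250716 - 1*235220) - 1*94920 = (-250716 - 235220) - 94920 = -485936 - 94920 = -580856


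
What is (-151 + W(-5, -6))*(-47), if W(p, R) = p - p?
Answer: 7097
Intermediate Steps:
W(p, R) = 0
(-151 + W(-5, -6))*(-47) = (-151 + 0)*(-47) = -151*(-47) = 7097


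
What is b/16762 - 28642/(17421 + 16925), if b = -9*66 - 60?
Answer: -125639872/143926913 ≈ -0.87294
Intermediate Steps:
b = -654 (b = -594 - 60 = -654)
b/16762 - 28642/(17421 + 16925) = -654/16762 - 28642/(17421 + 16925) = -654*1/16762 - 28642/34346 = -327/8381 - 28642*1/34346 = -327/8381 - 14321/17173 = -125639872/143926913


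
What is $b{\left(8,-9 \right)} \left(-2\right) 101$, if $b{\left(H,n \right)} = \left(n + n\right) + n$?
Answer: $5454$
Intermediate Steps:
$b{\left(H,n \right)} = 3 n$ ($b{\left(H,n \right)} = 2 n + n = 3 n$)
$b{\left(8,-9 \right)} \left(-2\right) 101 = 3 \left(-9\right) \left(-2\right) 101 = \left(-27\right) \left(-2\right) 101 = 54 \cdot 101 = 5454$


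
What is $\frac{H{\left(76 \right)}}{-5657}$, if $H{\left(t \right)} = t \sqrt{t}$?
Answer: $- \frac{152 \sqrt{19}}{5657} \approx -0.11712$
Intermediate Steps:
$H{\left(t \right)} = t^{\frac{3}{2}}$
$\frac{H{\left(76 \right)}}{-5657} = \frac{76^{\frac{3}{2}}}{-5657} = 152 \sqrt{19} \left(- \frac{1}{5657}\right) = - \frac{152 \sqrt{19}}{5657}$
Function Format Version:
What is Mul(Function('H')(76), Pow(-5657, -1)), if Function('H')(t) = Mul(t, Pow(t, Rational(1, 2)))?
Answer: Mul(Rational(-152, 5657), Pow(19, Rational(1, 2))) ≈ -0.11712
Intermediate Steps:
Function('H')(t) = Pow(t, Rational(3, 2))
Mul(Function('H')(76), Pow(-5657, -1)) = Mul(Pow(76, Rational(3, 2)), Pow(-5657, -1)) = Mul(Mul(152, Pow(19, Rational(1, 2))), Rational(-1, 5657)) = Mul(Rational(-152, 5657), Pow(19, Rational(1, 2)))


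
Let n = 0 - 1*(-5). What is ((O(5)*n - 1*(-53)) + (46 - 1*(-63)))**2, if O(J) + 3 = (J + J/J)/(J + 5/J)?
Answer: 23104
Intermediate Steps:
n = 5 (n = 0 + 5 = 5)
O(J) = -3 + (1 + J)/(J + 5/J) (O(J) = -3 + (J + J/J)/(J + 5/J) = -3 + (J + 1)/(J + 5/J) = -3 + (1 + J)/(J + 5/J))
((O(5)*n - 1*(-53)) + (46 - 1*(-63)))**2 = ((((-15 + 5 - 2*5**2)/(5 + 5**2))*5 - 1*(-53)) + (46 - 1*(-63)))**2 = ((((-15 + 5 - 2*25)/(5 + 25))*5 + 53) + (46 + 63))**2 = ((((-15 + 5 - 50)/30)*5 + 53) + 109)**2 = ((((1/30)*(-60))*5 + 53) + 109)**2 = ((-2*5 + 53) + 109)**2 = ((-10 + 53) + 109)**2 = (43 + 109)**2 = 152**2 = 23104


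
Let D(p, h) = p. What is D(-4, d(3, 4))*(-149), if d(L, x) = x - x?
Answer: 596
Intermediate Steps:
d(L, x) = 0
D(-4, d(3, 4))*(-149) = -4*(-149) = 596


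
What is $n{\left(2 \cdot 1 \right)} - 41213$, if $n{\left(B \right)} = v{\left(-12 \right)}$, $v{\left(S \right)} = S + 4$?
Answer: $-41221$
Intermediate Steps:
$v{\left(S \right)} = 4 + S$
$n{\left(B \right)} = -8$ ($n{\left(B \right)} = 4 - 12 = -8$)
$n{\left(2 \cdot 1 \right)} - 41213 = -8 - 41213 = -41221$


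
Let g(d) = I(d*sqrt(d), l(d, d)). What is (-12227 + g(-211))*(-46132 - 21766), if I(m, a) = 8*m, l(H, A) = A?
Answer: 830188846 + 114611824*I*sqrt(211) ≈ 8.3019e+8 + 1.6648e+9*I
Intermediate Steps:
g(d) = 8*d**(3/2) (g(d) = 8*(d*sqrt(d)) = 8*d**(3/2))
(-12227 + g(-211))*(-46132 - 21766) = (-12227 + 8*(-211)**(3/2))*(-46132 - 21766) = (-12227 + 8*(-211*I*sqrt(211)))*(-67898) = (-12227 - 1688*I*sqrt(211))*(-67898) = 830188846 + 114611824*I*sqrt(211)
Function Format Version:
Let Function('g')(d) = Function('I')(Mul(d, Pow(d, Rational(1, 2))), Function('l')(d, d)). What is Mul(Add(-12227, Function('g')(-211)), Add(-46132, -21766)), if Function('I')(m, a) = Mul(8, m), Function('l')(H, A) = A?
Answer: Add(830188846, Mul(114611824, I, Pow(211, Rational(1, 2)))) ≈ Add(8.3019e+8, Mul(1.6648e+9, I))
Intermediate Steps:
Function('g')(d) = Mul(8, Pow(d, Rational(3, 2))) (Function('g')(d) = Mul(8, Mul(d, Pow(d, Rational(1, 2)))) = Mul(8, Pow(d, Rational(3, 2))))
Mul(Add(-12227, Function('g')(-211)), Add(-46132, -21766)) = Mul(Add(-12227, Mul(8, Pow(-211, Rational(3, 2)))), Add(-46132, -21766)) = Mul(Add(-12227, Mul(8, Mul(-211, I, Pow(211, Rational(1, 2))))), -67898) = Mul(Add(-12227, Mul(-1688, I, Pow(211, Rational(1, 2)))), -67898) = Add(830188846, Mul(114611824, I, Pow(211, Rational(1, 2))))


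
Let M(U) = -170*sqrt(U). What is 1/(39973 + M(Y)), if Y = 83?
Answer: 39973/1595442029 + 170*sqrt(83)/1595442029 ≈ 2.6025e-5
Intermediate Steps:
1/(39973 + M(Y)) = 1/(39973 - 170*sqrt(83))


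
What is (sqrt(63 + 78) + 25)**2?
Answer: (25 + sqrt(141))**2 ≈ 1359.7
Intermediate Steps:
(sqrt(63 + 78) + 25)**2 = (sqrt(141) + 25)**2 = (25 + sqrt(141))**2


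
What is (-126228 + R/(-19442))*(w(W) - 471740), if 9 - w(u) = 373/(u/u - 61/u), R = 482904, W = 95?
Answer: 9864018307484880/165257 ≈ 5.9689e+10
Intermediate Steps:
w(u) = 9 - 373/(1 - 61/u) (w(u) = 9 - 373/(u/u - 61/u) = 9 - 373/(1 - 61/u))
(-126228 + R/(-19442))*(w(W) - 471740) = (-126228 + 482904/(-19442))*((-549 - 364*95)/(-61 + 95) - 471740) = (-126228 + 482904*(-1/19442))*((-549 - 34580)/34 - 471740) = (-126228 - 241452/9721)*((1/34)*(-35129) - 471740) = -1227303840*(-35129/34 - 471740)/9721 = -1227303840/9721*(-16074289/34) = 9864018307484880/165257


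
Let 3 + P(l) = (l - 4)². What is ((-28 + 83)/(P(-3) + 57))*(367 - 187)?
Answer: 9900/103 ≈ 96.116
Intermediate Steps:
P(l) = -3 + (-4 + l)² (P(l) = -3 + (l - 4)² = -3 + (-4 + l)²)
((-28 + 83)/(P(-3) + 57))*(367 - 187) = ((-28 + 83)/((-3 + (-4 - 3)²) + 57))*(367 - 187) = (55/((-3 + (-7)²) + 57))*180 = (55/((-3 + 49) + 57))*180 = (55/(46 + 57))*180 = (55/103)*180 = 9900/103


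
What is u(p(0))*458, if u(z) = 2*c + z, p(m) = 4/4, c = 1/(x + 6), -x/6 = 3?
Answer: 1145/3 ≈ 381.67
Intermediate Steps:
x = -18 (x = -6*3 = -18)
c = -1/12 (c = 1/(-18 + 6) = 1/(-12) = -1/12 ≈ -0.083333)
p(m) = 1 (p(m) = 4*(1/4) = 1)
u(z) = -1/6 + z (u(z) = 2*(-1/12) + z = -1/6 + z)
u(p(0))*458 = (-1/6 + 1)*458 = (5/6)*458 = 1145/3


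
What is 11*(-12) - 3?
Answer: -135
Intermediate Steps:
11*(-12) - 3 = -132 - 3 = -135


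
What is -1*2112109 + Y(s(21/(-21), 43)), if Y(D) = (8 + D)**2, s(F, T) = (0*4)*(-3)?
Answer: -2112045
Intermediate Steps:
s(F, T) = 0 (s(F, T) = 0*(-3) = 0)
-1*2112109 + Y(s(21/(-21), 43)) = -1*2112109 + (8 + 0)**2 = -2112109 + 8**2 = -2112109 + 64 = -2112045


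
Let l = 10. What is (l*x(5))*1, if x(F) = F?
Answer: 50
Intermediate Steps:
(l*x(5))*1 = (10*5)*1 = 50*1 = 50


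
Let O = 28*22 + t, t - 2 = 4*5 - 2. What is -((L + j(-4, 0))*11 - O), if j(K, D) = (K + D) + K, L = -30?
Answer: 1054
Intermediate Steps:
t = 20 (t = 2 + (4*5 - 2) = 2 + (20 - 2) = 2 + 18 = 20)
j(K, D) = D + 2*K (j(K, D) = (D + K) + K = D + 2*K)
O = 636 (O = 28*22 + 20 = 616 + 20 = 636)
-((L + j(-4, 0))*11 - O) = -((-30 + (0 + 2*(-4)))*11 - 1*636) = -((-30 + (0 - 8))*11 - 636) = -((-30 - 8)*11 - 636) = -(-38*11 - 636) = -(-418 - 636) = -1*(-1054) = 1054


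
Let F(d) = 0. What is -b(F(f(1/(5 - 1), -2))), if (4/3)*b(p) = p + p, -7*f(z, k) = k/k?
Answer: 0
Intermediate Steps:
f(z, k) = -⅐ (f(z, k) = -k/(7*k) = -⅐*1 = -⅐)
b(p) = 3*p/2 (b(p) = 3*(p + p)/4 = 3*(2*p)/4 = 3*p/2)
-b(F(f(1/(5 - 1), -2))) = -3*0/2 = -1*0 = 0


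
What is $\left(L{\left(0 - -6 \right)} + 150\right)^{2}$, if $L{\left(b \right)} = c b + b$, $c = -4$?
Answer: $17424$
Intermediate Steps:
$L{\left(b \right)} = - 3 b$ ($L{\left(b \right)} = - 4 b + b = - 3 b$)
$\left(L{\left(0 - -6 \right)} + 150\right)^{2} = \left(- 3 \left(0 - -6\right) + 150\right)^{2} = \left(- 3 \left(0 + 6\right) + 150\right)^{2} = \left(\left(-3\right) 6 + 150\right)^{2} = \left(-18 + 150\right)^{2} = 132^{2} = 17424$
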